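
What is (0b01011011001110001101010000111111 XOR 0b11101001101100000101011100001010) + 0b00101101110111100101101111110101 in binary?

0b11100000011001101101111100101010

First 0b01011011001110001101010000111111 XOR 0b11101001101100000101011100001010 = 0b10110010100010001000001100110101.
Add column by column in base 2, right to left:
  1+1 = 0 carry 1
  0+0+1 = 1
  1+1 = 0 carry 1
  0+0+1 = 1
  1+1 = 0 carry 1
  1+1+1 = 1 carry 1
  0+1+1 = 0 carry 1
  0+1+1 = 0 carry 1
  1+1+1 = 1 carry 1
  1+1+1 = 1 carry 1
  0+0+1 = 1
  0+1 = 1
  0+1 = 1
  0+0 = 0
  0+1 = 1
  1+0 = 1
  0+0 = 0
  0+1 = 1
  0+1 = 1
  1+1 = 0 carry 1
  0+1+1 = 0 carry 1
  0+0+1 = 1
  0+1 = 1
  1+1 = 0 carry 1
  0+1+1 = 0 carry 1
  1+0+1 = 0 carry 1
  0+1+1 = 0 carry 1
  0+1+1 = 0 carry 1
  1+0+1 = 0 carry 1
  1+1+1 = 1 carry 1
  0+0+1 = 1
  1+0 = 1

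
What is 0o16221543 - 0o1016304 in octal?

0o15203237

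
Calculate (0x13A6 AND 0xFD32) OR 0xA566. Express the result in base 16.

0xB566

0x13A6 AND 0xFD32 = 0x1122.
Then OR with 0xA566.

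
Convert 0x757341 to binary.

Expand each hex digit to 4 bits: 7=0111 5=0101 7=0111 3=0011 4=0100 1=0001.

0b11101010111001101000001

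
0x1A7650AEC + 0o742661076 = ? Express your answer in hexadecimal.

0o742661076 = 0x78B623E in hexadecimal.
Add column by column in base 16, right to left:
  C+E = A carry 1
  E+3+1 = 2 carry 1
  A+2+1 = D
  0+6 = 6
  5+B = 0 carry 1
  6+8+1 = F
  7+7 = E
  A+0 = A
  1+0 = 1

0x1AEF06D2A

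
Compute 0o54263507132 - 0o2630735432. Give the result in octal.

0o51432551500

Subtract column by column in base 8:
  2-2 → 0
  3-3 → 0
  1-4 → 5 (borrow)
  7-5-1 → 1
  0-3 → 5 (borrow)
  5-7-1 → 5 (borrow)
  3-0-1 → 2
  6-3 → 3
  2-6 → 4 (borrow)
  4-2-1 → 1
  5-0 → 5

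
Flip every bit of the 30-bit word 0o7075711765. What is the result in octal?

Each oct digit d becomes 7−d:
  7→0, 0→7, 7→0, 5→2, 7→0, 1→6, 1→6, 7→0, 6→1, 5→2

0o0702066012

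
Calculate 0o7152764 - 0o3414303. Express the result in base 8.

0o3536461

Subtract column by column in base 8:
  4-3 → 1
  6-0 → 6
  7-3 → 4
  2-4 → 6 (borrow)
  5-1-1 → 3
  1-4 → 5 (borrow)
  7-3-1 → 3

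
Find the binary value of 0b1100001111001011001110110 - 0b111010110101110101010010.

0b100111000011100100100100

Subtract column by column in base 2:
  0-0 → 0
  1-1 → 0
  1-0 → 1
  0-0 → 0
  1-1 → 0
  1-0 → 1
  1-1 → 0
  0-0 → 0
  0-1 → 1 (borrow)
  1-0-1 → 0
  1-1 → 0
  0-1 → 1 (borrow)
  1-1-1 → 1 (borrow)
  0-0-1 → 1 (borrow)
  0-1-1 → 0 (borrow)
  1-0-1 → 0
  1-1 → 0
  1-1 → 0
  1-0 → 1
  0-1 → 1 (borrow)
  0-0-1 → 1 (borrow)
  0-1-1 → 0 (borrow)
  0-1-1 → 0 (borrow)
  1-1-1 → 1 (borrow)
  1-0-1 → 0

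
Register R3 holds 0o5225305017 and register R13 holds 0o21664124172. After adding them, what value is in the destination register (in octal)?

Add column by column in base 8, right to left:
  7+2 = 1 carry 1
  1+7+1 = 1 carry 1
  0+1+1 = 2
  5+4 = 1 carry 1
  0+2+1 = 3
  3+1 = 4
  5+4 = 1 carry 1
  2+6+1 = 1 carry 1
  2+6+1 = 1 carry 1
  5+1+1 = 7
  0+2 = 2

0o27111431211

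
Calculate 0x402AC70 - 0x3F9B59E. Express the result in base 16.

0x8F6D2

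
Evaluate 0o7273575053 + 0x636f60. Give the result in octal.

0x636f60 = 0o30667540 in octal.
Add column by column in base 8, right to left:
  3+0 = 3
  5+4 = 1 carry 1
  0+5+1 = 6
  5+7 = 4 carry 1
  7+6+1 = 6 carry 1
  5+6+1 = 4 carry 1
  3+0+1 = 4
  7+3 = 2 carry 1
  2+0+1 = 3
  7+0 = 7

0o7324464613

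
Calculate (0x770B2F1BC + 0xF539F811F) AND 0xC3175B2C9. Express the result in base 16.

Add column by column in base 16, right to left:
  C+F = B carry 1
  B+1+1 = D
  1+1 = 2
  F+8 = 7 carry 1
  2+F+1 = 2 carry 1
  B+9+1 = 5 carry 1
  0+3+1 = 4
  7+5 = C
  7+F = 6 carry 1
  final carry 1
Sum = 0x16C45272DB; now AND with 0xC3175B2C9:
  1&0=0, 6&C=4, C&3=0, 4&1=0, 5&7=5, 2&5=0, 7&B=3, 2&2=2, D&C=C, B&9=9

0x4005032C9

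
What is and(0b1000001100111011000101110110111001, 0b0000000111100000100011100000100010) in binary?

AND bit by bit (1 only where both bits are 1):
  1000001100111011000101110110111001
& 0000000111100000100011100000100010
= 0000000100100000000001100000100000

0b0000000100100000000001100000100000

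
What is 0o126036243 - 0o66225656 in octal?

0o37610365

Subtract column by column in base 8:
  3-6 → 5 (borrow)
  4-5-1 → 6 (borrow)
  2-6-1 → 3 (borrow)
  6-5-1 → 0
  3-2 → 1
  0-2 → 6 (borrow)
  6-6-1 → 7 (borrow)
  2-6-1 → 3 (borrow)
  1-0-1 → 0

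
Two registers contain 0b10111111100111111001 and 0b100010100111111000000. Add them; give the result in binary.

Add column by column in base 2, right to left:
  1+0 = 1
  0+0 = 0
  0+0 = 0
  1+0 = 1
  1+0 = 1
  1+0 = 1
  1+1 = 0 carry 1
  1+1+1 = 1 carry 1
  1+1+1 = 1 carry 1
  0+1+1 = 0 carry 1
  0+1+1 = 0 carry 1
  1+1+1 = 1 carry 1
  1+0+1 = 0 carry 1
  1+0+1 = 0 carry 1
  1+1+1 = 1 carry 1
  1+0+1 = 0 carry 1
  1+1+1 = 1 carry 1
  1+0+1 = 0 carry 1
  0+0+1 = 1
  1+0 = 1
  0+1 = 1

0b111010100100110111001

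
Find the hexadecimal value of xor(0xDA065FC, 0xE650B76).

XOR each hex digit independently (no carries):
  D^E=3, A^6=C, 0^5=5, 6^0=6, 5^B=E, F^7=8, C^6=A

0x3C56E8A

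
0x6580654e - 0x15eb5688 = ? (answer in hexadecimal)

Subtract column by column in base 16:
  e-8 → 6
  4-8 → c (borrow)
  5-6-1 → e (borrow)
  6-5-1 → 0
  0-b → 5 (borrow)
  8-e-1 → 9 (borrow)
  5-5-1 → f (borrow)
  6-1-1 → 4

0x4f950ec6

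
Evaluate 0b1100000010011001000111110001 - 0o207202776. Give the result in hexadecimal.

0x9EC8BF3

0b1100000010011001000111110001 = 0xC0991F1 in hexadecimal.
0o207202776 = 0x21D05FE in hexadecimal.
Subtract column by column in base 16:
  1-E → 3 (borrow)
  F-F-1 → F (borrow)
  1-5-1 → B (borrow)
  9-0-1 → 8
  9-D → C (borrow)
  0-1-1 → E (borrow)
  C-2-1 → 9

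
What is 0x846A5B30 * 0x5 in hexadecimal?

Multiply each base-16 digit by 5, carrying:
  0×5 = 0 → write 0
  3×5 = 15 → write F
  B×5 = 55 → write 7 carry 3
  5×5+3 = 28 → write C carry 1
  A×5+1 = 51 → write 3 carry 3
  6×5+3 = 33 → write 1 carry 2
  4×5+2 = 22 → write 6 carry 1
  8×5+1 = 41 → write 9 carry 2
  remaining carry: 2

0x29613C7F0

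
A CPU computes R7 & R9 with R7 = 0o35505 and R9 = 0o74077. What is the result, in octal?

0o34005

AND each oct digit independently (no carries):
  3&7=3, 5&4=4, 5&0=0, 0&7=0, 5&7=5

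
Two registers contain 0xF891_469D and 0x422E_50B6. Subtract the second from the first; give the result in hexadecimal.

0xB662F5E7

Subtract column by column in base 16:
  D-6 → 7
  9-B → E (borrow)
  6-0-1 → 5
  4-5 → F (borrow)
  1-E-1 → 2 (borrow)
  9-2-1 → 6
  8-2 → 6
  F-4 → B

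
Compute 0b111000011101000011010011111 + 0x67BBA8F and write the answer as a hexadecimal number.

0xD8A412E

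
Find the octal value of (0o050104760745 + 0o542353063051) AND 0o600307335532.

Add column by column in base 8, right to left:
  5+1 = 6
  4+5 = 1 carry 1
  7+0+1 = 0 carry 1
  0+3+1 = 4
  6+6 = 4 carry 1
  7+0+1 = 0 carry 1
  4+3+1 = 0 carry 1
  0+5+1 = 6
  1+3 = 4
  0+2 = 2
  5+4 = 1 carry 1
  0+5+1 = 6
Sum = 0o612460044016; now AND with 0o600307335532:
  6&6=6, 1&0=0, 2&0=0, 4&3=0, 6&0=0, 0&7=0, 0&3=0, 4&3=0, 4&5=4, 0&5=0, 1&3=1, 6&2=2

0o600000004012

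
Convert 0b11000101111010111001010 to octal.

0o30572712

Group the bits in threes: 011 000 101 111 010 111 001 010 → 30572712.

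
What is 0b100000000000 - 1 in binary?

0b11111111111

The trailing 11 digits are 0, so subtracting 1 borrows through: they become 1 and the next digit up decrements.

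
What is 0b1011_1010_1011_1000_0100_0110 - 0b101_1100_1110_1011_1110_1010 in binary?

0b10111011100110001011100

Subtract column by column in base 2:
  0-0 → 0
  1-1 → 0
  1-0 → 1
  0-1 → 1 (borrow)
  0-0-1 → 1 (borrow)
  0-1-1 → 0 (borrow)
  1-1-1 → 1 (borrow)
  0-1-1 → 0 (borrow)
  0-1-1 → 0 (borrow)
  0-1-1 → 0 (borrow)
  0-0-1 → 1 (borrow)
  1-1-1 → 1 (borrow)
  1-0-1 → 0
  1-1 → 0
  0-1 → 1 (borrow)
  1-1-1 → 1 (borrow)
  0-0-1 → 1 (borrow)
  1-0-1 → 0
  0-1 → 1 (borrow)
  1-1-1 → 1 (borrow)
  1-1-1 → 1 (borrow)
  1-0-1 → 0
  0-1 → 1 (borrow)
  1-0-1 → 0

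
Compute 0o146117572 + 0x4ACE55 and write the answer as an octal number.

0x4ACE55 = 0o22547125 in octal.
Add column by column in base 8, right to left:
  2+5 = 7
  7+2 = 1 carry 1
  5+1+1 = 7
  7+7 = 6 carry 1
  1+4+1 = 6
  1+5 = 6
  6+2 = 0 carry 1
  4+2+1 = 7
  1+0 = 1

0o170666717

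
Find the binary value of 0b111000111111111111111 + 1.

0b111001000000000000000

The trailing 15 digits are 1 (max in base 2), so adding 1 cascades: they roll to 0 and the next digit up increments.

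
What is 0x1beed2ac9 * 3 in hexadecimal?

0x53cc7805b

Multiply each base-16 digit by 3, carrying:
  9×3 = 27 → write b carry 1
  c×3+1 = 37 → write 5 carry 2
  a×3+2 = 32 → write 0 carry 2
  2×3+2 = 8 → write 8
  d×3 = 39 → write 7 carry 2
  e×3+2 = 44 → write c carry 2
  e×3+2 = 44 → write c carry 2
  b×3+2 = 35 → write 3 carry 2
  1×3+2 = 5 → write 5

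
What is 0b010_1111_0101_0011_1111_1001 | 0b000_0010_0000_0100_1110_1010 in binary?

0b01011110101011111111011

OR bit by bit (1 where either bit is 1):
  01011110101001111111001
| 00000100000010011101010
= 01011110101011111111011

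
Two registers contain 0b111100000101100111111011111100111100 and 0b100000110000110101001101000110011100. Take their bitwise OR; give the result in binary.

0b111100110101110111111111111110111100

OR bit by bit (1 where either bit is 1):
  111100000101100111111011111100111100
| 100000110000110101001101000110011100
= 111100110101110111111111111110111100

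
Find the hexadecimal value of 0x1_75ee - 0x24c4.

Subtract column by column in base 16:
  e-4 → a
  e-c → 2
  5-4 → 1
  7-2 → 5
  1-0 → 1

0x1512a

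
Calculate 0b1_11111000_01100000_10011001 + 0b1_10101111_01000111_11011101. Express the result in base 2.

0b11101001111010100001110110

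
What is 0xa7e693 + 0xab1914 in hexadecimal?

Add column by column in base 16, right to left:
  3+4 = 7
  9+1 = a
  6+9 = f
  e+1 = f
  7+b = 2 carry 1
  a+a+1 = 5 carry 1
  final carry 1

0x152ffa7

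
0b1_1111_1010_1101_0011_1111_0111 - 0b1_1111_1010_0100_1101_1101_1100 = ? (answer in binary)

Subtract column by column in base 2:
  1-0 → 1
  1-0 → 1
  1-1 → 0
  0-1 → 1 (borrow)
  1-1-1 → 1 (borrow)
  1-0-1 → 0
  1-1 → 0
  1-1 → 0
  1-1 → 0
  1-0 → 1
  0-1 → 1 (borrow)
  0-1-1 → 0 (borrow)
  1-0-1 → 0
  0-0 → 0
  1-1 → 0
  1-0 → 1
  0-0 → 0
  1-1 → 0
  0-0 → 0
  1-1 → 0
  1-1 → 0
  1-1 → 0
  1-1 → 0
  1-1 → 0
  1-1 → 0

0b1000011000011011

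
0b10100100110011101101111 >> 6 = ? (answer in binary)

Right shift by 6: drop the 6 least-significant bits.

0b10100100110011101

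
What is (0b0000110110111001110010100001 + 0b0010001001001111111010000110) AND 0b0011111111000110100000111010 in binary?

Add column by column in base 2, right to left:
  1+0 = 1
  0+1 = 1
  0+1 = 1
  0+0 = 0
  0+0 = 0
  1+0 = 1
  0+0 = 0
  1+1 = 0 carry 1
  0+0+1 = 1
  0+1 = 1
  1+1 = 0 carry 1
  1+1+1 = 1 carry 1
  1+1+1 = 1 carry 1
  0+1+1 = 0 carry 1
  0+1+1 = 0 carry 1
  1+1+1 = 1 carry 1
  1+0+1 = 0 carry 1
  1+0+1 = 0 carry 1
  0+1+1 = 0 carry 1
  1+0+1 = 0 carry 1
  1+0+1 = 0 carry 1
  0+1+1 = 0 carry 1
  1+0+1 = 0 carry 1
  1+0+1 = 0 carry 1
  0+0+1 = 1
  0+1 = 1
Sum = 0b11000000001001101100100111; now AND with 0b0011111111000110100000111010:
  0011000000001001101100100111
& 0011111111000110100000111010
= 0011000000000000100000100010

0b11000000000000100000100010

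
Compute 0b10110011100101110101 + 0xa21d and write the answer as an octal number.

0o2755622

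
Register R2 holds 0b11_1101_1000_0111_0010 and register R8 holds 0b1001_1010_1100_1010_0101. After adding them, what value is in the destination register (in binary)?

0b11011000010100010111

Add column by column in base 2, right to left:
  0+1 = 1
  1+0 = 1
  0+1 = 1
  0+0 = 0
  1+0 = 1
  1+1 = 0 carry 1
  1+0+1 = 0 carry 1
  0+1+1 = 0 carry 1
  0+0+1 = 1
  0+0 = 0
  0+1 = 1
  1+1 = 0 carry 1
  1+0+1 = 0 carry 1
  0+1+1 = 0 carry 1
  1+0+1 = 0 carry 1
  1+1+1 = 1 carry 1
  1+1+1 = 1 carry 1
  1+0+1 = 0 carry 1
  0+0+1 = 1
  0+1 = 1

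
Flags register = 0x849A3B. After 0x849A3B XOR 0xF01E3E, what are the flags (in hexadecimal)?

0x748405

XOR each hex digit independently (no carries):
  8^F=7, 4^0=4, 9^1=8, A^E=4, 3^3=0, B^E=5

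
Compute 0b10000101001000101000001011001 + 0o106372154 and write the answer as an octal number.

0o2157442305

0b10000101001000101000001011001 = 0o2051050131 in octal.
Add column by column in base 8, right to left:
  1+4 = 5
  3+5 = 0 carry 1
  1+1+1 = 3
  0+2 = 2
  5+7 = 4 carry 1
  0+3+1 = 4
  1+6 = 7
  5+0 = 5
  0+1 = 1
  2+0 = 2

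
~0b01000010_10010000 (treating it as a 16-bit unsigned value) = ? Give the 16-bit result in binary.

0b1011110101101111

Invert each bit: 0100001010010000 → 1011110101101111.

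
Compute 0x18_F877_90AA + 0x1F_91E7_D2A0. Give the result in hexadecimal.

0x388A5F634A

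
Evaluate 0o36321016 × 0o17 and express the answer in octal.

0o710077322

Multiply each base-8 digit by 15, carrying:
  6×15 = 90 → write 2 carry 11
  1×15+11 = 26 → write 2 carry 3
  0×15+3 = 3 → write 3
  1×15 = 15 → write 7 carry 1
  2×15+1 = 31 → write 7 carry 3
  3×15+3 = 48 → write 0 carry 6
  6×15+6 = 96 → write 0 carry 12
  3×15+12 = 57 → write 1 carry 7
  remaining carry: 7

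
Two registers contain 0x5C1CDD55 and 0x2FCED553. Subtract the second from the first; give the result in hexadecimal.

0x2C4E0802

Subtract column by column in base 16:
  5-3 → 2
  5-5 → 0
  D-5 → 8
  D-D → 0
  C-E → E (borrow)
  1-C-1 → 4 (borrow)
  C-F-1 → C (borrow)
  5-2-1 → 2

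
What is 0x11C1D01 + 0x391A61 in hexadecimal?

Add column by column in base 16, right to left:
  1+1 = 2
  0+6 = 6
  D+A = 7 carry 1
  1+1+1 = 3
  C+9 = 5 carry 1
  1+3+1 = 5
  1+0 = 1

0x1553762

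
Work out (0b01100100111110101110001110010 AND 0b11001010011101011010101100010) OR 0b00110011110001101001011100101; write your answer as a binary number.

0b1110011111101101011011100111

0b01100100111110101110001110010 AND 0b11001010011101011010101100010 = 0b01000000011100001010001100010.
Then OR with 0b00110011110001101001011100101.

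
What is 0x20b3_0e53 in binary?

0b100000101100110000111001010011

Expand each hex digit to 4 bits: 2=0010 0=0000 b=1011 3=0011 0=0000 e=1110 5=0101 3=0011.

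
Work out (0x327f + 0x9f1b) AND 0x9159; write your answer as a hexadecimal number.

0x9118

Add column by column in base 16, right to left:
  f+b = a carry 1
  7+1+1 = 9
  2+f = 1 carry 1
  3+9+1 = d
Sum = 0xd19a; now AND with 0x9159:
  d&9=9, 1&1=1, 9&5=1, a&9=8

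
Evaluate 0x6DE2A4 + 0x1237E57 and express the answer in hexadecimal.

0x19160FB

Add column by column in base 16, right to left:
  4+7 = B
  A+5 = F
  2+E = 0 carry 1
  E+7+1 = 6 carry 1
  D+3+1 = 1 carry 1
  6+2+1 = 9
  0+1 = 1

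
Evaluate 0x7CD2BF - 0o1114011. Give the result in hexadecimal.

0o1114011 = 0x49809 in hexadecimal.
Subtract column by column in base 16:
  F-9 → 6
  B-0 → B
  2-8 → A (borrow)
  D-9-1 → 3
  C-4 → 8
  7-0 → 7

0x783AB6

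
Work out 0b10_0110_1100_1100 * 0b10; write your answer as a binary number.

0b100110110011000

Multiply each base-2 digit by 2, carrying:
  0×2 = 0 → write 0
  0×2 = 0 → write 0
  1×2 = 2 → write 0 carry 1
  1×2+1 = 3 → write 1 carry 1
  0×2+1 = 1 → write 1
  0×2 = 0 → write 0
  1×2 = 2 → write 0 carry 1
  1×2+1 = 3 → write 1 carry 1
  0×2+1 = 1 → write 1
  1×2 = 2 → write 0 carry 1
  1×2+1 = 3 → write 1 carry 1
  0×2+1 = 1 → write 1
  0×2 = 0 → write 0
  1×2 = 2 → write 0 carry 1
  remaining carry: 1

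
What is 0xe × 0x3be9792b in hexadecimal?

Multiply each base-16 digit by 14, carrying:
  b×14 = 154 → write a carry 9
  2×14+9 = 37 → write 5 carry 2
  9×14+2 = 128 → write 0 carry 8
  7×14+8 = 106 → write a carry 6
  9×14+6 = 132 → write 4 carry 8
  e×14+8 = 204 → write c carry 12
  b×14+12 = 166 → write 6 carry 10
  3×14+10 = 52 → write 4 carry 3
  remaining carry: 3

0x346c4a05a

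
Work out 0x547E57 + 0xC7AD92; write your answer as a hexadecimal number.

Add column by column in base 16, right to left:
  7+2 = 9
  5+9 = E
  E+D = B carry 1
  7+A+1 = 2 carry 1
  4+7+1 = C
  5+C = 1 carry 1
  final carry 1

0x11C2BE9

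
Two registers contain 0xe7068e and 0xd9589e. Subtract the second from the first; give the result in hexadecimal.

0xdadf0

Subtract column by column in base 16:
  e-e → 0
  8-9 → f (borrow)
  6-8-1 → d (borrow)
  0-5-1 → a (borrow)
  7-9-1 → d (borrow)
  e-d-1 → 0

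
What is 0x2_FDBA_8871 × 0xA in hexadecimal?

0x1DE949546A

Multiply each base-16 digit by 10, carrying:
  1×10 = 10 → write A
  7×10 = 70 → write 6 carry 4
  8×10+4 = 84 → write 4 carry 5
  8×10+5 = 85 → write 5 carry 5
  A×10+5 = 105 → write 9 carry 6
  B×10+6 = 116 → write 4 carry 7
  D×10+7 = 137 → write 9 carry 8
  F×10+8 = 158 → write E carry 9
  2×10+9 = 29 → write D carry 1
  remaining carry: 1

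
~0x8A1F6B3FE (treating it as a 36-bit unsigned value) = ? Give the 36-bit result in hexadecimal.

Each hex digit d becomes F−d:
  8→7, A→5, 1→E, F→0, 6→9, B→4, 3→C, F→0, E→1

0x75E094C01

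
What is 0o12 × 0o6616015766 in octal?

0o103614213634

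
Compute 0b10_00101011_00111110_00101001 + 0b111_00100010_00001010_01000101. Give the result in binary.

0b1001010011010100100001101110

Add column by column in base 2, right to left:
  1+1 = 0 carry 1
  0+0+1 = 1
  0+1 = 1
  1+0 = 1
  0+0 = 0
  1+0 = 1
  0+1 = 1
  0+0 = 0
  0+0 = 0
  1+1 = 0 carry 1
  1+0+1 = 0 carry 1
  1+1+1 = 1 carry 1
  1+0+1 = 0 carry 1
  1+0+1 = 0 carry 1
  0+0+1 = 1
  0+0 = 0
  1+0 = 1
  1+1 = 0 carry 1
  0+0+1 = 1
  1+0 = 1
  0+0 = 0
  1+1 = 0 carry 1
  0+0+1 = 1
  0+0 = 0
  0+1 = 1
  1+1 = 0 carry 1
  0+1+1 = 0 carry 1
  final carry 1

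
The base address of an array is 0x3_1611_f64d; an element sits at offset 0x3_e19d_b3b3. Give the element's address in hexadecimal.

0x6f7afaa00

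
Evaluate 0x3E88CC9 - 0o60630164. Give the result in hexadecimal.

0x3255C55

0o60630164 = 0xC33074 in hexadecimal.
Subtract column by column in base 16:
  9-4 → 5
  C-7 → 5
  C-0 → C
  8-3 → 5
  8-3 → 5
  E-C → 2
  3-0 → 3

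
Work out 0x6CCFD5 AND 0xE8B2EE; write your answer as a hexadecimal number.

AND each hex digit independently (no carries):
  6&E=6, C&8=8, C&B=8, F&2=2, D&E=C, 5&E=4

0x6882C4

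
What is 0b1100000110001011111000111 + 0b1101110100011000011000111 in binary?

Add column by column in base 2, right to left:
  1+1 = 0 carry 1
  1+1+1 = 1 carry 1
  1+1+1 = 1 carry 1
  0+0+1 = 1
  0+0 = 0
  0+0 = 0
  1+1 = 0 carry 1
  1+1+1 = 1 carry 1
  1+0+1 = 0 carry 1
  1+0+1 = 0 carry 1
  1+0+1 = 0 carry 1
  0+0+1 = 1
  1+1 = 0 carry 1
  0+1+1 = 0 carry 1
  0+0+1 = 1
  0+0 = 0
  1+0 = 1
  1+1 = 0 carry 1
  0+0+1 = 1
  0+1 = 1
  0+1 = 1
  0+1 = 1
  0+0 = 0
  1+1 = 0 carry 1
  1+1+1 = 1 carry 1
  final carry 1

0b11001111010100100010001110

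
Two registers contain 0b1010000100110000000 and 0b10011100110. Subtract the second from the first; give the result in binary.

0b1010000010010011010

Subtract column by column in base 2:
  0-0 → 0
  0-1 → 1 (borrow)
  0-1-1 → 0 (borrow)
  0-0-1 → 1 (borrow)
  0-0-1 → 1 (borrow)
  0-1-1 → 0 (borrow)
  0-1-1 → 0 (borrow)
  1-1-1 → 1 (borrow)
  1-0-1 → 0
  0-0 → 0
  0-1 → 1 (borrow)
  1-0-1 → 0
  0-0 → 0
  0-0 → 0
  0-0 → 0
  0-0 → 0
  1-0 → 1
  0-0 → 0
  1-0 → 1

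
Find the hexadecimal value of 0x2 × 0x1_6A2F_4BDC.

Multiply each base-16 digit by 2, carrying:
  C×2 = 24 → write 8 carry 1
  D×2+1 = 27 → write B carry 1
  B×2+1 = 23 → write 7 carry 1
  4×2+1 = 9 → write 9
  F×2 = 30 → write E carry 1
  2×2+1 = 5 → write 5
  A×2 = 20 → write 4 carry 1
  6×2+1 = 13 → write D
  1×2 = 2 → write 2

0x2D45E97B8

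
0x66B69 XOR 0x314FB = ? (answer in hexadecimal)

XOR each hex digit independently (no carries):
  6^3=5, 6^1=7, B^4=F, 6^F=9, 9^B=2

0x57F92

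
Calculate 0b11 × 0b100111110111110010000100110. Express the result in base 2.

0b1110111100111010110001110010

Multiply each base-2 digit by 3, carrying:
  0×3 = 0 → write 0
  1×3 = 3 → write 1 carry 1
  1×3+1 = 4 → write 0 carry 2
  0×3+2 = 2 → write 0 carry 1
  0×3+1 = 1 → write 1
  1×3 = 3 → write 1 carry 1
  0×3+1 = 1 → write 1
  0×3 = 0 → write 0
  0×3 = 0 → write 0
  0×3 = 0 → write 0
  1×3 = 3 → write 1 carry 1
  0×3+1 = 1 → write 1
  0×3 = 0 → write 0
  1×3 = 3 → write 1 carry 1
  1×3+1 = 4 → write 0 carry 2
  1×3+2 = 5 → write 1 carry 2
  1×3+2 = 5 → write 1 carry 2
  1×3+2 = 5 → write 1 carry 2
  0×3+2 = 2 → write 0 carry 1
  1×3+1 = 4 → write 0 carry 2
  1×3+2 = 5 → write 1 carry 2
  1×3+2 = 5 → write 1 carry 2
  1×3+2 = 5 → write 1 carry 2
  1×3+2 = 5 → write 1 carry 2
  0×3+2 = 2 → write 0 carry 1
  0×3+1 = 1 → write 1
  1×3 = 3 → write 1 carry 1
  remaining carry: 1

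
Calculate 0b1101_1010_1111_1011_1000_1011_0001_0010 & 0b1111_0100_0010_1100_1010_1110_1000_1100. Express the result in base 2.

0b11010000001010001000101000000000

AND bit by bit (1 only where both bits are 1):
  11011010111110111000101100010010
& 11110100001011001010111010001100
= 11010000001010001000101000000000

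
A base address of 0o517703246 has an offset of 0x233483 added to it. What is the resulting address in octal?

0o530535451

0x233483 = 0o10632203 in octal.
Add column by column in base 8, right to left:
  6+3 = 1 carry 1
  4+0+1 = 5
  2+2 = 4
  3+2 = 5
  0+3 = 3
  7+6 = 5 carry 1
  7+0+1 = 0 carry 1
  1+1+1 = 3
  5+0 = 5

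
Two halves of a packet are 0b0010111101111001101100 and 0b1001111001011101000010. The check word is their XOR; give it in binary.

XOR bit by bit (1 where the bits differ):
  0010111101111001101100
^ 1001111001011101000010
= 1011000100100100101110

0b1011000100100100101110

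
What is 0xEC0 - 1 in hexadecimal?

The trailing 1 digit is 0, so subtracting 1 borrows through: they become F and the next digit up decrements.

0xEBF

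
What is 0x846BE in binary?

0b10000100011010111110

Expand each hex digit to 4 bits: 8=1000 4=0100 6=0110 B=1011 E=1110.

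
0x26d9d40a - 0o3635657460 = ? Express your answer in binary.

0b1000011000100111010011011010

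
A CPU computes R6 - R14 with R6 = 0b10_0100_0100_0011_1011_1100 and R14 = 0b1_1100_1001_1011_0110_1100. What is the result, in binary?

Subtract column by column in base 2:
  0-0 → 0
  0-0 → 0
  1-1 → 0
  1-1 → 0
  1-0 → 1
  1-1 → 0
  0-1 → 1 (borrow)
  1-0-1 → 0
  1-1 → 0
  1-1 → 0
  0-0 → 0
  0-1 → 1 (borrow)
  0-1-1 → 0 (borrow)
  0-0-1 → 1 (borrow)
  1-0-1 → 0
  0-1 → 1 (borrow)
  0-0-1 → 1 (borrow)
  0-0-1 → 1 (borrow)
  1-1-1 → 1 (borrow)
  0-1-1 → 0 (borrow)
  0-1-1 → 0 (borrow)
  1-0-1 → 0

0b1111010100001010000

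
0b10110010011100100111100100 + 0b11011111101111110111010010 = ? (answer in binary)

0b110010010001100011110110110

Add column by column in base 2, right to left:
  0+0 = 0
  0+1 = 1
  1+0 = 1
  0+0 = 0
  0+1 = 1
  1+0 = 1
  1+1 = 0 carry 1
  1+1+1 = 1 carry 1
  1+1+1 = 1 carry 1
  0+0+1 = 1
  0+1 = 1
  1+1 = 0 carry 1
  0+1+1 = 0 carry 1
  0+1+1 = 0 carry 1
  1+1+1 = 1 carry 1
  1+1+1 = 1 carry 1
  1+0+1 = 0 carry 1
  0+1+1 = 0 carry 1
  0+1+1 = 0 carry 1
  1+1+1 = 1 carry 1
  0+1+1 = 0 carry 1
  0+1+1 = 0 carry 1
  1+1+1 = 1 carry 1
  1+0+1 = 0 carry 1
  0+1+1 = 0 carry 1
  1+1+1 = 1 carry 1
  final carry 1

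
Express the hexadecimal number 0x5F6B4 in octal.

Expand each hex digit to 4 bits: 5=0101 F=1111 6=0110 B=1011 4=0100.
Group the bits in threes: 001 011 111 011 010 110 100 → 1373264.

0o1373264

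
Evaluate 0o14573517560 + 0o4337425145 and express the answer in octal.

0o21133144725

Add column by column in base 8, right to left:
  0+5 = 5
  6+4 = 2 carry 1
  5+1+1 = 7
  7+5 = 4 carry 1
  1+2+1 = 4
  5+4 = 1 carry 1
  3+7+1 = 3 carry 1
  7+3+1 = 3 carry 1
  5+3+1 = 1 carry 1
  4+4+1 = 1 carry 1
  1+0+1 = 2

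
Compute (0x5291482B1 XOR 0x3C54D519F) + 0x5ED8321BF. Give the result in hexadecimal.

First 0x5291482B1 XOR 0x3C54D519F = 0x6EC59D32E.
Add column by column in base 16, right to left:
  E+F = D carry 1
  2+B+1 = E
  3+1 = 4
  D+2 = F
  9+3 = C
  5+8 = D
  C+D = 9 carry 1
  E+E+1 = D carry 1
  6+5+1 = C

0xCD9DCF4ED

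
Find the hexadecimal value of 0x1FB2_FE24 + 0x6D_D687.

Add column by column in base 16, right to left:
  4+7 = B
  2+8 = A
  E+6 = 4 carry 1
  F+D+1 = D carry 1
  2+D+1 = 0 carry 1
  B+6+1 = 2 carry 1
  F+0+1 = 0 carry 1
  1+0+1 = 2

0x2020D4AB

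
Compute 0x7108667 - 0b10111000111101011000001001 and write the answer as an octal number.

0x7108667 = 0o704103147 in octal.
0b10111000111101011000001001 = 0o270753011 in octal.
Subtract column by column in base 8:
  7-1 → 6
  4-1 → 3
  1-0 → 1
  3-3 → 0
  0-5 → 3 (borrow)
  1-7-1 → 1 (borrow)
  4-0-1 → 3
  0-7 → 1 (borrow)
  7-2-1 → 4

0o413130136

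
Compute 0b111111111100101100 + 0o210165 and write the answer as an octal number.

0o1207641

0b111111111100101100 = 0o777454 in octal.
Add column by column in base 8, right to left:
  4+5 = 1 carry 1
  5+6+1 = 4 carry 1
  4+1+1 = 6
  7+0 = 7
  7+1 = 0 carry 1
  7+2+1 = 2 carry 1
  final carry 1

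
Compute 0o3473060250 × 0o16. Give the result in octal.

0o62473244460

Multiply each base-8 digit by 14, carrying:
  0×14 = 0 → write 0
  5×14 = 70 → write 6 carry 8
  2×14+8 = 36 → write 4 carry 4
  0×14+4 = 4 → write 4
  6×14 = 84 → write 4 carry 10
  0×14+10 = 10 → write 2 carry 1
  3×14+1 = 43 → write 3 carry 5
  7×14+5 = 103 → write 7 carry 12
  4×14+12 = 68 → write 4 carry 8
  3×14+8 = 50 → write 2 carry 6
  remaining carry: 6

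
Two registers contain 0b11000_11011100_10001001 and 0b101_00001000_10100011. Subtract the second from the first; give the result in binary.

Subtract column by column in base 2:
  1-1 → 0
  0-1 → 1 (borrow)
  0-0-1 → 1 (borrow)
  1-0-1 → 0
  0-0 → 0
  0-1 → 1 (borrow)
  0-0-1 → 1 (borrow)
  1-1-1 → 1 (borrow)
  0-0-1 → 1 (borrow)
  0-0-1 → 1 (borrow)
  1-0-1 → 0
  1-1 → 0
  1-0 → 1
  0-0 → 0
  1-0 → 1
  1-0 → 1
  0-1 → 1 (borrow)
  0-0-1 → 1 (borrow)
  0-1-1 → 0 (borrow)
  1-0-1 → 0
  1-0 → 1

0b100111101001111100110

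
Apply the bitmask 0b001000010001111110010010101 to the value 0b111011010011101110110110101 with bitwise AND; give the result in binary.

0b001000010001101110010010101

AND bit by bit (1 only where both bits are 1):
  111011010011101110110110101
& 001000010001111110010010101
= 001000010001101110010010101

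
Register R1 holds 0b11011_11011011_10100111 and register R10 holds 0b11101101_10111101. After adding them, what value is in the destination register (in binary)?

Add column by column in base 2, right to left:
  1+1 = 0 carry 1
  1+0+1 = 0 carry 1
  1+1+1 = 1 carry 1
  0+1+1 = 0 carry 1
  0+1+1 = 0 carry 1
  1+1+1 = 1 carry 1
  0+0+1 = 1
  1+1 = 0 carry 1
  1+1+1 = 1 carry 1
  1+0+1 = 0 carry 1
  0+1+1 = 0 carry 1
  1+1+1 = 1 carry 1
  1+0+1 = 0 carry 1
  0+1+1 = 0 carry 1
  1+1+1 = 1 carry 1
  1+1+1 = 1 carry 1
  1+0+1 = 0 carry 1
  1+0+1 = 0 carry 1
  0+0+1 = 1
  1+0 = 1
  1+0 = 1

0b111001100100101100100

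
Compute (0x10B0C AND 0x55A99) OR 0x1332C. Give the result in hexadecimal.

0x10B0C AND 0x55A99 = 0x10A08.
Then OR with 0x1332C.

0x13B2C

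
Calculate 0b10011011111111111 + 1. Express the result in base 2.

The trailing 11 digits are 1 (max in base 2), so adding 1 cascades: they roll to 0 and the next digit up increments.

0b10011100000000000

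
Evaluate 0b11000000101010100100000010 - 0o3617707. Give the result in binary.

0b10111100111000100100111011

0o3617707 = 0b11110001111111000111 in binary.
Subtract column by column in base 2:
  0-1 → 1 (borrow)
  1-1-1 → 1 (borrow)
  0-1-1 → 0 (borrow)
  0-0-1 → 1 (borrow)
  0-0-1 → 1 (borrow)
  0-0-1 → 1 (borrow)
  0-1-1 → 0 (borrow)
  0-1-1 → 0 (borrow)
  1-1-1 → 1 (borrow)
  0-1-1 → 0 (borrow)
  0-1-1 → 0 (borrow)
  1-1-1 → 1 (borrow)
  0-1-1 → 0 (borrow)
  1-0-1 → 0
  0-0 → 0
  1-0 → 1
  0-1 → 1 (borrow)
  1-1-1 → 1 (borrow)
  0-1-1 → 0 (borrow)
  0-1-1 → 0 (borrow)
  0-0-1 → 1 (borrow)
  0-0-1 → 1 (borrow)
  0-0-1 → 1 (borrow)
  0-0-1 → 1 (borrow)
  1-0-1 → 0
  1-0 → 1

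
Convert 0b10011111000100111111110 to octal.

Group the bits in threes: 010 011 111 000 100 111 111 110 → 23704776.

0o23704776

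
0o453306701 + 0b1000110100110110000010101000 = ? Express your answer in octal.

0b1000110100110110000010101000 = 0o1064660250 in octal.
Add column by column in base 8, right to left:
  1+0 = 1
  0+5 = 5
  7+2 = 1 carry 1
  6+0+1 = 7
  0+6 = 6
  3+6 = 1 carry 1
  3+4+1 = 0 carry 1
  5+6+1 = 4 carry 1
  4+0+1 = 5
  0+1 = 1

0o1540167151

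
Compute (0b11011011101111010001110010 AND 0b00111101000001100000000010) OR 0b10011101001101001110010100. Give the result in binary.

0b11011011101111010001110010 AND 0b00111101000001100000000010 = 0b00011001000001000000000010.
Then OR with 0b10011101001101001110010100.

0b10011101001101001110010110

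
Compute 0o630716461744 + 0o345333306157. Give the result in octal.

0o1176251770123

Add column by column in base 8, right to left:
  4+7 = 3 carry 1
  4+5+1 = 2 carry 1
  7+1+1 = 1 carry 1
  1+6+1 = 0 carry 1
  6+0+1 = 7
  4+3 = 7
  6+3 = 1 carry 1
  1+3+1 = 5
  7+3 = 2 carry 1
  0+5+1 = 6
  3+4 = 7
  6+3 = 1 carry 1
  final carry 1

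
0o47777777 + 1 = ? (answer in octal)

0o50000000

The trailing 7 digits are 7 (max in base 8), so adding 1 cascades: they roll to 0 and the next digit up increments.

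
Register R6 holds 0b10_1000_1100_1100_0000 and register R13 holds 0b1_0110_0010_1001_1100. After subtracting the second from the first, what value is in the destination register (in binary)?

0b10010101000100100

Subtract column by column in base 2:
  0-0 → 0
  0-0 → 0
  0-1 → 1 (borrow)
  0-1-1 → 0 (borrow)
  0-1-1 → 0 (borrow)
  0-0-1 → 1 (borrow)
  1-0-1 → 0
  1-1 → 0
  0-0 → 0
  0-1 → 1 (borrow)
  1-0-1 → 0
  1-0 → 1
  0-0 → 0
  0-1 → 1 (borrow)
  0-1-1 → 0 (borrow)
  1-0-1 → 0
  0-1 → 1 (borrow)
  1-0-1 → 0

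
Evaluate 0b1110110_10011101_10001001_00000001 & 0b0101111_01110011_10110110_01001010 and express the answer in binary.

AND bit by bit (1 only where both bits are 1):
  1110110100111011000100100000001
& 0101111011100111011011001001010
= 0100110000100011000000000000000

0b0100110000100011000000000000000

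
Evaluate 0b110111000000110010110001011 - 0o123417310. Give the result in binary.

0o123417310 = 0b1010011100001111011001000 in binary.
Subtract column by column in base 2:
  1-0 → 1
  1-0 → 1
  0-0 → 0
  1-1 → 0
  0-0 → 0
  0-0 → 0
  0-1 → 1 (borrow)
  1-1-1 → 1 (borrow)
  1-0-1 → 0
  0-1 → 1 (borrow)
  1-1-1 → 1 (borrow)
  0-1-1 → 0 (borrow)
  0-1-1 → 0 (borrow)
  1-0-1 → 0
  1-0 → 1
  0-0 → 0
  0-0 → 0
  0-1 → 1 (borrow)
  0-1-1 → 0 (borrow)
  0-1-1 → 0 (borrow)
  0-0-1 → 1 (borrow)
  1-0-1 → 0
  1-1 → 0
  1-0 → 1
  0-1 → 1 (borrow)
  1-0-1 → 0
  1-0 → 1

0b101100100100100011011000011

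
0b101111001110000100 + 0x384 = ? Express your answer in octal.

0b101111001110000100 = 0o571604 in octal.
0x384 = 0o1604 in octal.
Add column by column in base 8, right to left:
  4+4 = 0 carry 1
  0+0+1 = 1
  6+6 = 4 carry 1
  1+1+1 = 3
  7+0 = 7
  5+0 = 5

0o573410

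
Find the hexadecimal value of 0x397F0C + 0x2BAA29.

Add column by column in base 16, right to left:
  C+9 = 5 carry 1
  0+2+1 = 3
  F+A = 9 carry 1
  7+A+1 = 2 carry 1
  9+B+1 = 5 carry 1
  3+2+1 = 6

0x652935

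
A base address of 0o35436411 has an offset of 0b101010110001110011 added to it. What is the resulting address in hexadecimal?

0o35436411 = 0x763d09 in hexadecimal.
0b101010110001110011 = 0x2ac73 in hexadecimal.
Add column by column in base 16, right to left:
  9+3 = c
  0+7 = 7
  d+c = 9 carry 1
  3+a+1 = e
  6+2 = 8
  7+0 = 7

0x78e97c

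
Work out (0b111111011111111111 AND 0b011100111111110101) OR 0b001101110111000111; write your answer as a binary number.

0b11101111111110111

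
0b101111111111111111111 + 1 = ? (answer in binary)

The trailing 19 digits are 1 (max in base 2), so adding 1 cascades: they roll to 0 and the next digit up increments.

0b110000000000000000000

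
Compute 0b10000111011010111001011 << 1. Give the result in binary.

Left shift by 1: append 1 zero bit.

0b100001110110101110010110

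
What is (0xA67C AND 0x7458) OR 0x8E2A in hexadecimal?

0xA67C AND 0x7458 = 0x2458.
Then OR with 0x8E2A.

0xAE7A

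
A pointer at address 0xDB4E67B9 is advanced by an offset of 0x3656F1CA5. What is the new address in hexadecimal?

0x440BD845E

Add column by column in base 16, right to left:
  9+5 = E
  B+A = 5 carry 1
  7+C+1 = 4 carry 1
  6+1+1 = 8
  E+F = D carry 1
  4+6+1 = B
  B+5 = 0 carry 1
  D+6+1 = 4 carry 1
  0+3+1 = 4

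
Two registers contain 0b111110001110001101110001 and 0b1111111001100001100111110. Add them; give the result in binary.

0b10111101011010011010101111

Add column by column in base 2, right to left:
  1+0 = 1
  0+1 = 1
  0+1 = 1
  0+1 = 1
  1+1 = 0 carry 1
  1+1+1 = 1 carry 1
  1+0+1 = 0 carry 1
  0+0+1 = 1
  1+1 = 0 carry 1
  1+1+1 = 1 carry 1
  0+0+1 = 1
  0+0 = 0
  0+0 = 0
  1+0 = 1
  1+1 = 0 carry 1
  1+1+1 = 1 carry 1
  0+0+1 = 1
  0+0 = 0
  0+1 = 1
  1+1 = 0 carry 1
  1+1+1 = 1 carry 1
  1+1+1 = 1 carry 1
  1+1+1 = 1 carry 1
  1+1+1 = 1 carry 1
  0+1+1 = 0 carry 1
  final carry 1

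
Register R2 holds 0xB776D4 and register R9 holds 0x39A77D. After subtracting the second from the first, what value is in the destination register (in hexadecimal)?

0x7DCF57

Subtract column by column in base 16:
  4-D → 7 (borrow)
  D-7-1 → 5
  6-7 → F (borrow)
  7-A-1 → C (borrow)
  7-9-1 → D (borrow)
  B-3-1 → 7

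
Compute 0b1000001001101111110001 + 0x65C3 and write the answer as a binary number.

0x65C3 = 0b110010111000011 in binary.
Add column by column in base 2, right to left:
  1+1 = 0 carry 1
  0+1+1 = 0 carry 1
  0+0+1 = 1
  0+0 = 0
  1+0 = 1
  1+0 = 1
  1+1 = 0 carry 1
  1+1+1 = 1 carry 1
  1+1+1 = 1 carry 1
  1+0+1 = 0 carry 1
  0+1+1 = 0 carry 1
  1+0+1 = 0 carry 1
  1+0+1 = 0 carry 1
  0+1+1 = 0 carry 1
  0+1+1 = 0 carry 1
  1+0+1 = 0 carry 1
  0+0+1 = 1
  0+0 = 0
  0+0 = 0
  0+0 = 0
  0+0 = 0
  1+0 = 1

0b1000010000000110110100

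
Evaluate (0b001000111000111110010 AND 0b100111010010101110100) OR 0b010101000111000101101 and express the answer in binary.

0b10101010111101111101

0b001000111000111110010 AND 0b100111010010101110100 = 0b000000010000101110000.
Then OR with 0b010101000111000101101.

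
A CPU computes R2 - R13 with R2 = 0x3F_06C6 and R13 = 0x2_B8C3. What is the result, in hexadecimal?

0x3C4E03

Subtract column by column in base 16:
  6-3 → 3
  C-C → 0
  6-8 → E (borrow)
  0-B-1 → 4 (borrow)
  F-2-1 → C
  3-0 → 3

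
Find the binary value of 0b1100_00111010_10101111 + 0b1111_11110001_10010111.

Add column by column in base 2, right to left:
  1+1 = 0 carry 1
  1+1+1 = 1 carry 1
  1+1+1 = 1 carry 1
  1+0+1 = 0 carry 1
  0+1+1 = 0 carry 1
  1+0+1 = 0 carry 1
  0+0+1 = 1
  1+1 = 0 carry 1
  0+1+1 = 0 carry 1
  1+0+1 = 0 carry 1
  0+0+1 = 1
  1+0 = 1
  1+1 = 0 carry 1
  1+1+1 = 1 carry 1
  0+1+1 = 0 carry 1
  0+1+1 = 0 carry 1
  0+1+1 = 0 carry 1
  0+1+1 = 0 carry 1
  1+1+1 = 1 carry 1
  1+1+1 = 1 carry 1
  final carry 1

0b111000010110001000110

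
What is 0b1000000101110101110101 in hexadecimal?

0x205D75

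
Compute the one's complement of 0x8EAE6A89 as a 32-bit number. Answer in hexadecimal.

0x71519576

Each hex digit d becomes F−d:
  8→7, E→1, A→5, E→1, 6→9, A→5, 8→7, 9→6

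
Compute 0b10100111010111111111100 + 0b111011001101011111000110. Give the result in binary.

0b1010000001000011111000010

Add column by column in base 2, right to left:
  0+0 = 0
  0+1 = 1
  1+1 = 0 carry 1
  1+0+1 = 0 carry 1
  1+0+1 = 0 carry 1
  1+0+1 = 0 carry 1
  1+1+1 = 1 carry 1
  1+1+1 = 1 carry 1
  1+1+1 = 1 carry 1
  1+1+1 = 1 carry 1
  1+1+1 = 1 carry 1
  1+0+1 = 0 carry 1
  0+1+1 = 0 carry 1
  1+0+1 = 0 carry 1
  0+1+1 = 0 carry 1
  1+1+1 = 1 carry 1
  1+0+1 = 0 carry 1
  1+0+1 = 0 carry 1
  0+1+1 = 0 carry 1
  0+1+1 = 0 carry 1
  1+0+1 = 0 carry 1
  0+1+1 = 0 carry 1
  1+1+1 = 1 carry 1
  0+1+1 = 0 carry 1
  final carry 1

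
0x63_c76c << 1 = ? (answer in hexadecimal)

0xc78ed8

1 bits is not a whole number of base-16 digits; in binary: 11000111100011101101100 << 1 = 110001111000111011011000.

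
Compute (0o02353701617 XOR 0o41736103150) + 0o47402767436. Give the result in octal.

First 0o02353701617 XOR 0o41736103150 = 0o43465602747.
Add column by column in base 8, right to left:
  7+6 = 5 carry 1
  4+3+1 = 0 carry 1
  7+4+1 = 4 carry 1
  2+7+1 = 2 carry 1
  0+6+1 = 7
  6+7 = 5 carry 1
  5+2+1 = 0 carry 1
  6+0+1 = 7
  4+4 = 0 carry 1
  3+7+1 = 3 carry 1
  4+4+1 = 1 carry 1
  final carry 1

0o113070572405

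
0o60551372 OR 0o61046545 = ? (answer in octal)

0o61557777

OR each oct digit independently (no carries):
  6|6=6, 0|1=1, 5|0=5, 5|4=5, 1|6=7, 3|5=7, 7|4=7, 2|5=7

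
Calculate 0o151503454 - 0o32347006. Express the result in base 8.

Subtract column by column in base 8:
  4-6 → 6 (borrow)
  5-0-1 → 4
  4-0 → 4
  3-7 → 4 (borrow)
  0-4-1 → 3 (borrow)
  5-3-1 → 1
  1-2 → 7 (borrow)
  5-3-1 → 1
  1-0 → 1

0o117134446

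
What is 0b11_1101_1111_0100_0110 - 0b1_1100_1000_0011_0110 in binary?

Subtract column by column in base 2:
  0-0 → 0
  1-1 → 0
  1-1 → 0
  0-0 → 0
  0-1 → 1 (borrow)
  0-1-1 → 0 (borrow)
  1-0-1 → 0
  0-0 → 0
  1-0 → 1
  1-0 → 1
  1-0 → 1
  1-1 → 0
  1-0 → 1
  0-0 → 0
  1-1 → 0
  1-1 → 0
  1-1 → 0
  1-0 → 1

0b100001011100010000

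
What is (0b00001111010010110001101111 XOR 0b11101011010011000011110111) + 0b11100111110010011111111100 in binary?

0b111001011110100010010010100

First 0b00001111010010110001101111 XOR 0b11101011010011000011110111 = 0b11100100000001110010011000.
Add column by column in base 2, right to left:
  0+0 = 0
  0+0 = 0
  0+1 = 1
  1+1 = 0 carry 1
  1+1+1 = 1 carry 1
  0+1+1 = 0 carry 1
  0+1+1 = 0 carry 1
  1+1+1 = 1 carry 1
  0+1+1 = 0 carry 1
  0+1+1 = 0 carry 1
  1+1+1 = 1 carry 1
  1+0+1 = 0 carry 1
  1+0+1 = 0 carry 1
  0+1+1 = 0 carry 1
  0+0+1 = 1
  0+0 = 0
  0+1 = 1
  0+1 = 1
  0+1 = 1
  0+1 = 1
  1+1 = 0 carry 1
  0+0+1 = 1
  0+0 = 0
  1+1 = 0 carry 1
  1+1+1 = 1 carry 1
  1+1+1 = 1 carry 1
  final carry 1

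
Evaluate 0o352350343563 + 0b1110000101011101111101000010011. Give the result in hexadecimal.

0x7C450C186

0o352350343563 = 0x753A1C773 in hexadecimal.
0b1110000101011101111101000010011 = 0x70AEFA13 in hexadecimal.
Add column by column in base 16, right to left:
  3+3 = 6
  7+1 = 8
  7+A = 1 carry 1
  C+F+1 = C carry 1
  1+E+1 = 0 carry 1
  A+A+1 = 5 carry 1
  3+0+1 = 4
  5+7 = C
  7+0 = 7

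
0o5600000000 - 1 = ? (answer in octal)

The trailing 8 digits are 0, so subtracting 1 borrows through: they become 7 and the next digit up decrements.

0o5577777777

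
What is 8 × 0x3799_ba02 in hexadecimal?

Multiply each base-16 digit by 8, carrying:
  2×8 = 16 → write 0 carry 1
  0×8+1 = 1 → write 1
  a×8 = 80 → write 0 carry 5
  b×8+5 = 93 → write d carry 5
  9×8+5 = 77 → write d carry 4
  9×8+4 = 76 → write c carry 4
  7×8+4 = 60 → write c carry 3
  3×8+3 = 27 → write b carry 1
  remaining carry: 1

0x1bccdd010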